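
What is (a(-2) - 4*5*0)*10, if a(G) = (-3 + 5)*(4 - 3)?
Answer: 20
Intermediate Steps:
a(G) = 2 (a(G) = 2*1 = 2)
(a(-2) - 4*5*0)*10 = (2 - 4*5*0)*10 = (2 - 20*0)*10 = (2 + 0)*10 = 2*10 = 20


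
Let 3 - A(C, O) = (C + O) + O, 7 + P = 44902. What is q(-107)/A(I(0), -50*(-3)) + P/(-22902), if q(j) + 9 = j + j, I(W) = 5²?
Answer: -779087/614537 ≈ -1.2678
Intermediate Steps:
I(W) = 25
P = 44895 (P = -7 + 44902 = 44895)
q(j) = -9 + 2*j (q(j) = -9 + (j + j) = -9 + 2*j)
A(C, O) = 3 - C - 2*O (A(C, O) = 3 - ((C + O) + O) = 3 - (C + 2*O) = 3 + (-C - 2*O) = 3 - C - 2*O)
q(-107)/A(I(0), -50*(-3)) + P/(-22902) = (-9 + 2*(-107))/(3 - 1*25 - (-100)*(-3)) + 44895/(-22902) = (-9 - 214)/(3 - 25 - 2*150) + 44895*(-1/22902) = -223/(3 - 25 - 300) - 14965/7634 = -223/(-322) - 14965/7634 = -223*(-1/322) - 14965/7634 = 223/322 - 14965/7634 = -779087/614537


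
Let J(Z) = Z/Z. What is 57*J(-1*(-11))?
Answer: 57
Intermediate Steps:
J(Z) = 1
57*J(-1*(-11)) = 57*1 = 57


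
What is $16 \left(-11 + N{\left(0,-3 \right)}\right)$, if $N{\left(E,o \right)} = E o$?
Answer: $-176$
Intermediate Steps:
$16 \left(-11 + N{\left(0,-3 \right)}\right) = 16 \left(-11 + 0 \left(-3\right)\right) = 16 \left(-11 + 0\right) = 16 \left(-11\right) = -176$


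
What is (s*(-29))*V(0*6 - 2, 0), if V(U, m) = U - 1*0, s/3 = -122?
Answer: -21228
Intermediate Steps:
s = -366 (s = 3*(-122) = -366)
V(U, m) = U (V(U, m) = U + 0 = U)
(s*(-29))*V(0*6 - 2, 0) = (-366*(-29))*(0*6 - 2) = 10614*(0 - 2) = 10614*(-2) = -21228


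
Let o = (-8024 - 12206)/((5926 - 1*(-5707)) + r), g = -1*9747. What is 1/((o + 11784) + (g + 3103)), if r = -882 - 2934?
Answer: 7817/40159150 ≈ 0.00019465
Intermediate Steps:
g = -9747
r = -3816
o = -20230/7817 (o = (-8024 - 12206)/((5926 - 1*(-5707)) - 3816) = -20230/((5926 + 5707) - 3816) = -20230/(11633 - 3816) = -20230/7817 ≈ -2.5879)
1/((o + 11784) + (g + 3103)) = 1/((-20230/7817 + 11784) + (-9747 + 3103)) = 1/(92095298/7817 - 6644) = 1/(40159150/7817) = 7817/40159150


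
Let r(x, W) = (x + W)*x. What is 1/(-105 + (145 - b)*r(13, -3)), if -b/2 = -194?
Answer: -1/31695 ≈ -3.1551e-5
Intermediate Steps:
b = 388 (b = -2*(-194) = 388)
r(x, W) = x*(W + x) (r(x, W) = (W + x)*x = x*(W + x))
1/(-105 + (145 - b)*r(13, -3)) = 1/(-105 + (145 - 1*388)*(13*(-3 + 13))) = 1/(-105 + (145 - 388)*(13*10)) = 1/(-105 - 243*130) = 1/(-105 - 31590) = 1/(-31695) = -1/31695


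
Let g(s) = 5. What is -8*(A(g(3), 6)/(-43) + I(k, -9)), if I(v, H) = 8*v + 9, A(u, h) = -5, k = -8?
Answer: 18880/43 ≈ 439.07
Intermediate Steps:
I(v, H) = 9 + 8*v
-8*(A(g(3), 6)/(-43) + I(k, -9)) = -8*(-5/(-43) + (9 + 8*(-8))) = -8*(-5*(-1/43) + (9 - 64)) = -8*(5/43 - 55) = -8*(-2360/43) = 18880/43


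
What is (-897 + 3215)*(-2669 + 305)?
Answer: -5479752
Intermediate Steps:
(-897 + 3215)*(-2669 + 305) = 2318*(-2364) = -5479752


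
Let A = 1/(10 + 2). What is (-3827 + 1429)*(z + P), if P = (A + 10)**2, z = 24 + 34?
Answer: -27568607/72 ≈ -3.8290e+5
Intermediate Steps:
A = 1/12 ≈ 0.083333
z = 58
P = 14641/144 (P = (1/12 + 10)**2 = (121/12)**2 = 14641/144 ≈ 101.67)
(-3827 + 1429)*(z + P) = (-3827 + 1429)*(58 + 14641/144) = -2398*22993/144 = -27568607/72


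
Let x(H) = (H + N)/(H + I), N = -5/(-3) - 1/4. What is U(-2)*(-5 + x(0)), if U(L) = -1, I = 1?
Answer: 43/12 ≈ 3.5833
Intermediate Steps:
N = 17/12 (N = -5*(-⅓) - 1*¼ = 5/3 - ¼ = 17/12 ≈ 1.4167)
x(H) = (17/12 + H)/(1 + H) (x(H) = (H + 17/12)/(H + 1) = (17/12 + H)/(1 + H))
U(-2)*(-5 + x(0)) = -(-5 + (17/12 + 0)/(1 + 0)) = -(-5 + (17/12)/1) = -(-5 + 1*(17/12)) = -(-5 + 17/12) = -1*(-43/12) = 43/12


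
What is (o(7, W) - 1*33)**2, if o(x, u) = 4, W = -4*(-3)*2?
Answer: 841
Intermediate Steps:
W = 24 (W = 12*2 = 24)
(o(7, W) - 1*33)**2 = (4 - 1*33)**2 = (4 - 33)**2 = (-29)**2 = 841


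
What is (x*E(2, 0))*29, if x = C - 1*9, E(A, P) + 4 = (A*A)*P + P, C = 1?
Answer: 928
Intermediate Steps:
E(A, P) = -4 + P + P*A**2 (E(A, P) = -4 + ((A*A)*P + P) = -4 + (A**2*P + P) = -4 + (P*A**2 + P) = -4 + (P + P*A**2) = -4 + P + P*A**2)
x = -8 (x = 1 - 1*9 = 1 - 9 = -8)
(x*E(2, 0))*29 = -8*(-4 + 0 + 0*2**2)*29 = -8*(-4 + 0 + 0*4)*29 = -8*(-4 + 0 + 0)*29 = -8*(-4)*29 = 32*29 = 928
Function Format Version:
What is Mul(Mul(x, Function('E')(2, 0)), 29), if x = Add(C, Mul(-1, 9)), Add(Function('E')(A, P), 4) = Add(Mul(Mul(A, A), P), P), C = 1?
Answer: 928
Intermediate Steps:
Function('E')(A, P) = Add(-4, P, Mul(P, Pow(A, 2))) (Function('E')(A, P) = Add(-4, Add(Mul(Mul(A, A), P), P)) = Add(-4, Add(Mul(Pow(A, 2), P), P)) = Add(-4, Add(Mul(P, Pow(A, 2)), P)) = Add(-4, Add(P, Mul(P, Pow(A, 2)))) = Add(-4, P, Mul(P, Pow(A, 2))))
x = -8 (x = Add(1, Mul(-1, 9)) = Add(1, -9) = -8)
Mul(Mul(x, Function('E')(2, 0)), 29) = Mul(Mul(-8, Add(-4, 0, Mul(0, Pow(2, 2)))), 29) = Mul(Mul(-8, Add(-4, 0, Mul(0, 4))), 29) = Mul(Mul(-8, Add(-4, 0, 0)), 29) = Mul(Mul(-8, -4), 29) = Mul(32, 29) = 928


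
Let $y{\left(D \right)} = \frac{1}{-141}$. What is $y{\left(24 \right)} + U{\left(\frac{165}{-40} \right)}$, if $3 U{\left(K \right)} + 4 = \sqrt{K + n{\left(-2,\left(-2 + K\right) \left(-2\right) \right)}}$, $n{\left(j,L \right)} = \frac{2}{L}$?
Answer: $- \frac{63}{47} + \frac{i \sqrt{3106}}{84} \approx -1.3404 + 0.66347 i$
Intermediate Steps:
$y{\left(D \right)} = - \frac{1}{141}$
$U{\left(K \right)} = - \frac{4}{3} + \frac{\sqrt{K + \frac{2}{4 - 2 K}}}{3}$ ($U{\left(K \right)} = - \frac{4}{3} + \frac{\sqrt{K + \frac{2}{\left(-2 + K\right) \left(-2\right)}}}{3} = - \frac{4}{3} + \frac{\sqrt{K + \frac{2}{4 - 2 K}}}{3}$)
$y{\left(24 \right)} + U{\left(\frac{165}{-40} \right)} = - \frac{1}{141} - \left(\frac{4}{3} - \frac{\sqrt{\frac{-1 + \frac{165}{-40} \left(-2 + \frac{165}{-40}\right)}{-2 + \frac{165}{-40}}}}{3}\right) = - \frac{1}{141} - \left(\frac{4}{3} - \frac{\sqrt{\frac{-1 + 165 \left(- \frac{1}{40}\right) \left(-2 + 165 \left(- \frac{1}{40}\right)\right)}{-2 + 165 \left(- \frac{1}{40}\right)}}}{3}\right) = - \frac{1}{141} - \left(\frac{4}{3} - \frac{\sqrt{\frac{-1 - \frac{33 \left(-2 - \frac{33}{8}\right)}{8}}{-2 - \frac{33}{8}}}}{3}\right) = - \frac{1}{141} - \left(\frac{4}{3} - \frac{\sqrt{\frac{-1 - - \frac{1617}{64}}{- \frac{49}{8}}}}{3}\right) = - \frac{1}{141} - \left(\frac{4}{3} - \frac{\sqrt{- \frac{8 \left(-1 + \frac{1617}{64}\right)}{49}}}{3}\right) = - \frac{1}{141} - \left(\frac{4}{3} - \frac{\sqrt{\left(- \frac{8}{49}\right) \frac{1553}{64}}}{3}\right) = - \frac{1}{141} - \left(\frac{4}{3} - \frac{\sqrt{- \frac{1553}{392}}}{3}\right) = - \frac{1}{141} - \left(\frac{4}{3} - \frac{\frac{1}{28} i \sqrt{3106}}{3}\right) = - \frac{1}{141} - \left(\frac{4}{3} - \frac{i \sqrt{3106}}{84}\right) = - \frac{63}{47} + \frac{i \sqrt{3106}}{84}$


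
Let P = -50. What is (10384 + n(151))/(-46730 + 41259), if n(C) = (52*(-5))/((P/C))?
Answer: -55846/27355 ≈ -2.0415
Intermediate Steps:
n(C) = 26*C/5 (n(C) = (52*(-5))/((-50/C)) = -(-26)*C/5 = 26*C/5)
(10384 + n(151))/(-46730 + 41259) = (10384 + (26/5)*151)/(-46730 + 41259) = (10384 + 3926/5)/(-5471) = (55846/5)*(-1/5471) = -55846/27355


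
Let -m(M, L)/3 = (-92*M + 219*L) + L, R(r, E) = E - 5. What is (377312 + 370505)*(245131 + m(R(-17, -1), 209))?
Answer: 78920867095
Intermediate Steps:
R(r, E) = -5 + E
m(M, L) = -660*L + 276*M (m(M, L) = -3*((-92*M + 219*L) + L) = -3*(-92*M + 220*L) = -660*L + 276*M)
(377312 + 370505)*(245131 + m(R(-17, -1), 209)) = (377312 + 370505)*(245131 + (-660*209 + 276*(-5 - 1))) = 747817*(245131 + (-137940 + 276*(-6))) = 747817*(245131 + (-137940 - 1656)) = 747817*(245131 - 139596) = 747817*105535 = 78920867095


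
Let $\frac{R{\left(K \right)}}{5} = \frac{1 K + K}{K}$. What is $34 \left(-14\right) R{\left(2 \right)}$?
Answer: $-4760$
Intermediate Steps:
$R{\left(K \right)} = 10$ ($R{\left(K \right)} = 5 \frac{1 K + K}{K} = 5 \frac{K + K}{K} = 5 \frac{2 K}{K} = 5 \cdot 2 = 10$)
$34 \left(-14\right) R{\left(2 \right)} = 34 \left(-14\right) 10 = \left(-476\right) 10 = -4760$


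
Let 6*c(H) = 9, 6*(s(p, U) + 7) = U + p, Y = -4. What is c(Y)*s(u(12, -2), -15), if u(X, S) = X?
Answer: -45/4 ≈ -11.250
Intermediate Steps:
s(p, U) = -7 + U/6 + p/6 (s(p, U) = -7 + (U + p)/6 = -7 + (U/6 + p/6) = -7 + U/6 + p/6)
c(H) = 3/2 (c(H) = (⅙)*9 = 3/2)
c(Y)*s(u(12, -2), -15) = 3*(-7 + (⅙)*(-15) + (⅙)*12)/2 = 3*(-7 - 5/2 + 2)/2 = (3/2)*(-15/2) = -45/4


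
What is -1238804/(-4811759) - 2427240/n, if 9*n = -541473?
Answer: 35261474718244/868479193669 ≈ 40.601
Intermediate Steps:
n = -180491/3 (n = (⅑)*(-541473) = -180491/3 ≈ -60164.)
-1238804/(-4811759) - 2427240/n = -1238804/(-4811759) - 2427240/(-180491/3) = -1238804*(-1/4811759) - 2427240*(-3/180491) = 1238804/4811759 + 7281720/180491 = 35261474718244/868479193669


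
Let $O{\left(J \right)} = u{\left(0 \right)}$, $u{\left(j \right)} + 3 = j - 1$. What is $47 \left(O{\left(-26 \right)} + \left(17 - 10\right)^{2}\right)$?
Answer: $2115$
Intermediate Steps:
$u{\left(j \right)} = -4 + j$ ($u{\left(j \right)} = -3 + \left(j - 1\right) = -3 + \left(-1 + j\right) = -4 + j$)
$O{\left(J \right)} = -4$ ($O{\left(J \right)} = -4 + 0 = -4$)
$47 \left(O{\left(-26 \right)} + \left(17 - 10\right)^{2}\right) = 47 \left(-4 + \left(17 - 10\right)^{2}\right) = 47 \left(-4 + 7^{2}\right) = 47 \left(-4 + 49\right) = 47 \cdot 45 = 2115$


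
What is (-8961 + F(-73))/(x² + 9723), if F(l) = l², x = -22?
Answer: -3632/10207 ≈ -0.35583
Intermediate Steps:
(-8961 + F(-73))/(x² + 9723) = (-8961 + (-73)²)/((-22)² + 9723) = (-8961 + 5329)/(484 + 9723) = -3632/10207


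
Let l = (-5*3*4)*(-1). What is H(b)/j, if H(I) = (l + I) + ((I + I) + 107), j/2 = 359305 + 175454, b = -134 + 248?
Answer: 509/1069518 ≈ 0.00047592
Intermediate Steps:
l = 60 (l = -15*4*(-1) = -60*(-1) = 60)
b = 114
j = 1069518 (j = 2*(359305 + 175454) = 2*534759 = 1069518)
H(I) = 167 + 3*I (H(I) = (60 + I) + ((I + I) + 107) = (60 + I) + (2*I + 107) = (60 + I) + (107 + 2*I) = 167 + 3*I)
H(b)/j = (167 + 3*114)/1069518 = (167 + 342)*(1/1069518) = 509*(1/1069518) = 509/1069518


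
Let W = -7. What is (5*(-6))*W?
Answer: 210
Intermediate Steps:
(5*(-6))*W = (5*(-6))*(-7) = -30*(-7) = 210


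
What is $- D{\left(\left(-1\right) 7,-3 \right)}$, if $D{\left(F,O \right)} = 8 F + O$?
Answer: $59$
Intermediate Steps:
$D{\left(F,O \right)} = O + 8 F$
$- D{\left(\left(-1\right) 7,-3 \right)} = - (-3 + 8 \left(\left(-1\right) 7\right)) = - (-3 + 8 \left(-7\right)) = - (-3 - 56) = \left(-1\right) \left(-59\right) = 59$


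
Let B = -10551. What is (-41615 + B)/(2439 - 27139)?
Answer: 26083/12350 ≈ 2.1120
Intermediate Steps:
(-41615 + B)/(2439 - 27139) = (-41615 - 10551)/(2439 - 27139) = -52166/(-24700) = -52166*(-1/24700) = 26083/12350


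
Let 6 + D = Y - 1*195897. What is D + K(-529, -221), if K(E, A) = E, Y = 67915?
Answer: -128517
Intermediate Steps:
D = -127988 (D = -6 + (67915 - 1*195897) = -6 + (67915 - 195897) = -6 - 127982 = -127988)
D + K(-529, -221) = -127988 - 529 = -128517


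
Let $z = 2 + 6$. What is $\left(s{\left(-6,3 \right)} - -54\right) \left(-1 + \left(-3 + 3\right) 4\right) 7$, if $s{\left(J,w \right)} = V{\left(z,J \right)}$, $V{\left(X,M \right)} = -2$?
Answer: $-364$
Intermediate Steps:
$z = 8$
$s{\left(J,w \right)} = -2$
$\left(s{\left(-6,3 \right)} - -54\right) \left(-1 + \left(-3 + 3\right) 4\right) 7 = \left(-2 - -54\right) \left(-1 + \left(-3 + 3\right) 4\right) 7 = \left(-2 + \left(-8 + 62\right)\right) \left(-1 + 0 \cdot 4\right) 7 = \left(-2 + 54\right) \left(-1 + 0\right) 7 = 52 \left(\left(-1\right) 7\right) = 52 \left(-7\right) = -364$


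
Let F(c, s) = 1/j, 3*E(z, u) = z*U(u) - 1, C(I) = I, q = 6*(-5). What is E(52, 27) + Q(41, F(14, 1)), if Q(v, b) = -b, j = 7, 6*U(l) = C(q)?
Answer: -610/7 ≈ -87.143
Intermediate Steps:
q = -30
U(l) = -5 (U(l) = (⅙)*(-30) = -5)
E(z, u) = -⅓ - 5*z/3 (E(z, u) = (z*(-5) - 1)/3 = (-5*z - 1)/3 = (-1 - 5*z)/3 = -⅓ - 5*z/3)
F(c, s) = ⅐ (F(c, s) = 1/7 = ⅐)
E(52, 27) + Q(41, F(14, 1)) = (-⅓ - 5/3*52) - 1*⅐ = (-⅓ - 260/3) - ⅐ = -87 - ⅐ = -610/7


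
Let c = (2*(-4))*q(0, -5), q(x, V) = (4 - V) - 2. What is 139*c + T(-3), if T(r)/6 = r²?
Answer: -7730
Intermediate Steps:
q(x, V) = 2 - V
c = -56 (c = (2*(-4))*(2 - 1*(-5)) = -8*(2 + 5) = -8*7 = -56)
T(r) = 6*r²
139*c + T(-3) = 139*(-56) + 6*(-3)² = -7784 + 6*9 = -7784 + 54 = -7730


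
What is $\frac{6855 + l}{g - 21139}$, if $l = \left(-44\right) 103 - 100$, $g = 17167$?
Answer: $- \frac{741}{1324} \approx -0.55967$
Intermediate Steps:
$l = -4632$ ($l = -4532 - 100 = -4632$)
$\frac{6855 + l}{g - 21139} = \frac{6855 - 4632}{17167 - 21139} = \frac{2223}{-3972} = 2223 \left(- \frac{1}{3972}\right) = - \frac{741}{1324}$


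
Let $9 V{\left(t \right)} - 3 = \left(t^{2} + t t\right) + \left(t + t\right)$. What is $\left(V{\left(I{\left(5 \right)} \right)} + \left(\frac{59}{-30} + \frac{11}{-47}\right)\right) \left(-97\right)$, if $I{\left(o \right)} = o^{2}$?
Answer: $- \frac{58500797}{4230} \approx -13830.0$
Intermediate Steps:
$V{\left(t \right)} = \frac{1}{3} + \frac{2 t}{9} + \frac{2 t^{2}}{9}$ ($V{\left(t \right)} = \frac{1}{3} + \frac{\left(t^{2} + t t\right) + \left(t + t\right)}{9} = \frac{1}{3} + \frac{\left(t^{2} + t^{2}\right) + 2 t}{9} = \frac{1}{3} + \frac{2 t^{2} + 2 t}{9} = \frac{1}{3} + \frac{2 t + 2 t^{2}}{9} = \frac{1}{3} + \left(\frac{2 t}{9} + \frac{2 t^{2}}{9}\right) = \frac{1}{3} + \frac{2 t}{9} + \frac{2 t^{2}}{9}$)
$\left(V{\left(I{\left(5 \right)} \right)} + \left(\frac{59}{-30} + \frac{11}{-47}\right)\right) \left(-97\right) = \left(\left(\frac{1}{3} + \frac{2 \cdot 5^{2}}{9} + \frac{2 \left(5^{2}\right)^{2}}{9}\right) + \left(\frac{59}{-30} + \frac{11}{-47}\right)\right) \left(-97\right) = \left(\left(\frac{1}{3} + \frac{2}{9} \cdot 25 + \frac{2 \cdot 25^{2}}{9}\right) + \left(59 \left(- \frac{1}{30}\right) + 11 \left(- \frac{1}{47}\right)\right)\right) \left(-97\right) = \left(\left(\frac{1}{3} + \frac{50}{9} + \frac{2}{9} \cdot 625\right) - \frac{3103}{1410}\right) \left(-97\right) = \left(\left(\frac{1}{3} + \frac{50}{9} + \frac{1250}{9}\right) - \frac{3103}{1410}\right) \left(-97\right) = \left(\frac{1303}{9} - \frac{3103}{1410}\right) \left(-97\right) = \frac{603101}{4230} \left(-97\right) = - \frac{58500797}{4230}$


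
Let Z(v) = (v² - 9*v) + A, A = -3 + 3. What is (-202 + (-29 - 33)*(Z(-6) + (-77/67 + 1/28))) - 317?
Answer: -5656103/938 ≈ -6030.0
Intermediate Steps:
A = 0
Z(v) = v² - 9*v (Z(v) = (v² - 9*v) + 0 = v² - 9*v)
(-202 + (-29 - 33)*(Z(-6) + (-77/67 + 1/28))) - 317 = (-202 + (-29 - 33)*(-6*(-9 - 6) + (-77/67 + 1/28))) - 317 = (-202 - 62*(-6*(-15) + (-77*1/67 + 1*(1/28)))) - 317 = (-202 - 62*(90 + (-77/67 + 1/28))) - 317 = (-202 - 62*(90 - 2089/1876)) - 317 = (-202 - 62*166751/1876) - 317 = (-202 - 5169281/938) - 317 = -5358757/938 - 317 = -5656103/938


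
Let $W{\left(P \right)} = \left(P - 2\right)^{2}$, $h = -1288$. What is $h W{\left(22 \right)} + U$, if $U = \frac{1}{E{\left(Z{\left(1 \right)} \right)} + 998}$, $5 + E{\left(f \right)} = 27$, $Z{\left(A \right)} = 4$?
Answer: $- \frac{525503999}{1020} \approx -5.152 \cdot 10^{5}$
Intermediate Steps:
$W{\left(P \right)} = \left(-2 + P\right)^{2}$
$E{\left(f \right)} = 22$ ($E{\left(f \right)} = -5 + 27 = 22$)
$U = \frac{1}{1020}$ ($U = \frac{1}{22 + 998} = \frac{1}{1020} \approx 0.00098039$)
$h W{\left(22 \right)} + U = - 1288 \left(-2 + 22\right)^{2} + \frac{1}{1020} = - 1288 \cdot 20^{2} + \frac{1}{1020} = \left(-1288\right) 400 + \frac{1}{1020} = -515200 + \frac{1}{1020} = - \frac{525503999}{1020}$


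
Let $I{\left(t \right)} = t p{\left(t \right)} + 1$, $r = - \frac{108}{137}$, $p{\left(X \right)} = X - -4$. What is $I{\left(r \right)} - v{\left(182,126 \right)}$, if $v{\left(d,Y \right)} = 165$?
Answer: $- \frac{3125636}{18769} \approx -166.53$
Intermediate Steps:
$p{\left(X \right)} = 4 + X$ ($p{\left(X \right)} = X + 4 = 4 + X$)
$r = - \frac{108}{137}$ ($r = \left(-108\right) \frac{1}{137} = - \frac{108}{137} \approx -0.78832$)
$I{\left(t \right)} = 1 + t \left(4 + t\right)$ ($I{\left(t \right)} = t \left(4 + t\right) + 1 = 1 + t \left(4 + t\right)$)
$I{\left(r \right)} - v{\left(182,126 \right)} = \left(1 - \frac{108 \left(4 - \frac{108}{137}\right)}{137}\right) - 165 = \left(1 - \frac{47520}{18769}\right) - 165 = - \frac{28751}{18769} - 165 = - \frac{3125636}{18769}$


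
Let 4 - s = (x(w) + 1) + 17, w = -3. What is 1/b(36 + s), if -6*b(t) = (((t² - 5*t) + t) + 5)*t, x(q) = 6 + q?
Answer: -3/2755 ≈ -0.0010889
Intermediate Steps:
s = -17 (s = 4 - (((6 - 3) + 1) + 17) = 4 - ((3 + 1) + 17) = 4 - (4 + 17) = 4 - 1*21 = 4 - 21 = -17)
b(t) = -t*(5 + t² - 4*t)/6 (b(t) = -(((t² - 5*t) + t) + 5)*t/6 = -((t² - 4*t) + 5)*t/6 = -(5 + t² - 4*t)*t/6 = -t*(5 + t² - 4*t)/6)
1/b(36 + s) = 1/((36 - 17)*(-5 - (36 - 17)² + 4*(36 - 17))/6) = 1/((⅙)*19*(-5 - 1*19² + 4*19)) = 1/((⅙)*19*(-5 - 1*361 + 76)) = 1/((⅙)*19*(-5 - 361 + 76)) = 1/((⅙)*19*(-290)) = 1/(-2755/3) = -3/2755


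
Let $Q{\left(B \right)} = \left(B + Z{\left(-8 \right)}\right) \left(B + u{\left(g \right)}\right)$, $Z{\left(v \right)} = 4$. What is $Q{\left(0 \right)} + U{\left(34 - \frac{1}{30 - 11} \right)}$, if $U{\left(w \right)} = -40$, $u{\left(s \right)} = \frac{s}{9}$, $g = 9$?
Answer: $-36$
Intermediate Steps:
$u{\left(s \right)} = \frac{s}{9}$ ($u{\left(s \right)} = s \frac{1}{9} = \frac{s}{9}$)
$Q{\left(B \right)} = \left(1 + B\right) \left(4 + B\right)$ ($Q{\left(B \right)} = \left(B + 4\right) \left(B + \frac{1}{9} \cdot 9\right) = \left(4 + B\right) \left(B + 1\right) = \left(4 + B\right) \left(1 + B\right) = \left(1 + B\right) \left(4 + B\right)$)
$Q{\left(0 \right)} + U{\left(34 - \frac{1}{30 - 11} \right)} = \left(4 + 0^{2} + 5 \cdot 0\right) - 40 = \left(4 + 0 + 0\right) - 40 = 4 - 40 = -36$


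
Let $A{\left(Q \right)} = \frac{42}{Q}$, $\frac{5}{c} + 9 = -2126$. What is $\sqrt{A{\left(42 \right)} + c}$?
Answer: $\frac{\sqrt{181902}}{427} \approx 0.99883$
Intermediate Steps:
$c = - \frac{1}{427}$ ($c = \frac{5}{-9 - 2126} = \frac{5}{-2135} = 5 \left(- \frac{1}{2135}\right) = - \frac{1}{427} \approx -0.0023419$)
$\sqrt{A{\left(42 \right)} + c} = \sqrt{\frac{42}{42} - \frac{1}{427}} = \sqrt{42 \cdot \frac{1}{42} - \frac{1}{427}} = \sqrt{1 - \frac{1}{427}} = \sqrt{\frac{426}{427}} = \frac{\sqrt{181902}}{427}$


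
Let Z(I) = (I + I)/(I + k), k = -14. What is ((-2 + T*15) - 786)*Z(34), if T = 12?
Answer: -10336/5 ≈ -2067.2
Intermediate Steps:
Z(I) = 2*I/(-14 + I) (Z(I) = (I + I)/(I - 14) = (2*I)/(-14 + I) = 2*I/(-14 + I))
((-2 + T*15) - 786)*Z(34) = ((-2 + 12*15) - 786)*(2*34/(-14 + 34)) = ((-2 + 180) - 786)*(2*34/20) = (178 - 786)*(2*34*(1/20)) = -608*17/5 = -10336/5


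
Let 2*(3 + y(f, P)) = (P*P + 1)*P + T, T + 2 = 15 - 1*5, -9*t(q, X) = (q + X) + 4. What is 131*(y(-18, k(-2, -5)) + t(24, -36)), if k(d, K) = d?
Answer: -3668/9 ≈ -407.56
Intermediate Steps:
t(q, X) = -4/9 - X/9 - q/9 (t(q, X) = -((q + X) + 4)/9 = -((X + q) + 4)/9 = -(4 + X + q)/9 = -4/9 - X/9 - q/9)
T = 8 (T = -2 + (15 - 1*5) = -2 + (15 - 5) = -2 + 10 = 8)
y(f, P) = 1 + P*(1 + P²)/2 (y(f, P) = -3 + ((P*P + 1)*P + 8)/2 = -3 + ((P² + 1)*P + 8)/2 = -3 + ((1 + P²)*P + 8)/2 = -3 + (P*(1 + P²) + 8)/2 = -3 + (8 + P*(1 + P²))/2 = -3 + (4 + P*(1 + P²)/2) = 1 + P*(1 + P²)/2)
131*(y(-18, k(-2, -5)) + t(24, -36)) = 131*((1 + (½)*(-2) + (½)*(-2)³) + (-4/9 - ⅑*(-36) - ⅑*24)) = 131*((1 - 1 + (½)*(-8)) + (-4/9 + 4 - 8/3)) = 131*((1 - 1 - 4) + 8/9) = 131*(-4 + 8/9) = 131*(-28/9) = -3668/9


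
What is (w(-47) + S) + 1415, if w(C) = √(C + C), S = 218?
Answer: 1633 + I*√94 ≈ 1633.0 + 9.6954*I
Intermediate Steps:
w(C) = √2*√C (w(C) = √(2*C) = √2*√C)
(w(-47) + S) + 1415 = (√2*√(-47) + 218) + 1415 = (√2*(I*√47) + 218) + 1415 = (I*√94 + 218) + 1415 = (218 + I*√94) + 1415 = 1633 + I*√94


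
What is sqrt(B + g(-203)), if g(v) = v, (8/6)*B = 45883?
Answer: sqrt(136837)/2 ≈ 184.96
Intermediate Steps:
B = 137649/4 (B = (3/4)*45883 = 137649/4 ≈ 34412.)
sqrt(B + g(-203)) = sqrt(137649/4 - 203) = sqrt(136837/4) = sqrt(136837)/2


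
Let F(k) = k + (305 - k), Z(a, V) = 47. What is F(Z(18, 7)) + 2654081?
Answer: 2654386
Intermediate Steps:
F(k) = 305
F(Z(18, 7)) + 2654081 = 305 + 2654081 = 2654386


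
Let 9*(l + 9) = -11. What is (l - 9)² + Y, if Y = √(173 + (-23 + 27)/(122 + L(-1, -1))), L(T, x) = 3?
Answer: 29929/81 + √108145/25 ≈ 382.65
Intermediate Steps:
l = -92/9 (l = -9 + (⅑)*(-11) = -9 - 11/9 = -92/9 ≈ -10.222)
Y = √108145/25 (Y = √(173 + (-23 + 27)/(122 + 3)) = √(173 + 4/125) = √(21629/125) = √108145/25 ≈ 13.154)
(l - 9)² + Y = (-92/9 - 9)² + √108145/25 = (-173/9)² + √108145/25 = 29929/81 + √108145/25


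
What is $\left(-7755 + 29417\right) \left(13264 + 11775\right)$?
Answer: $542394818$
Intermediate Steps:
$\left(-7755 + 29417\right) \left(13264 + 11775\right) = 21662 \cdot 25039 = 542394818$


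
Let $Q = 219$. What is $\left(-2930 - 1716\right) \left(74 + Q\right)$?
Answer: $-1361278$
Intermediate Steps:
$\left(-2930 - 1716\right) \left(74 + Q\right) = \left(-2930 - 1716\right) \left(74 + 219\right) = \left(-4646\right) 293 = -1361278$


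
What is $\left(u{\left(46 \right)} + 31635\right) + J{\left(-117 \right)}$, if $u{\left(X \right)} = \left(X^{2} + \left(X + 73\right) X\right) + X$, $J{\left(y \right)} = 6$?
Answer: $39277$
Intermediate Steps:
$u{\left(X \right)} = X + X^{2} + X \left(73 + X\right)$ ($u{\left(X \right)} = \left(X^{2} + \left(73 + X\right) X\right) + X = \left(X^{2} + X \left(73 + X\right)\right) + X = X + X^{2} + X \left(73 + X\right)$)
$\left(u{\left(46 \right)} + 31635\right) + J{\left(-117 \right)} = \left(2 \cdot 46 \left(37 + 46\right) + 31635\right) + 6 = \left(2 \cdot 46 \cdot 83 + 31635\right) + 6 = \left(7636 + 31635\right) + 6 = 39271 + 6 = 39277$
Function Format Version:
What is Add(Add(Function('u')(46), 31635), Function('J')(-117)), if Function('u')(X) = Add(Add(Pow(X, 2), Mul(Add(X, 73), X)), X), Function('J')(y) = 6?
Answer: 39277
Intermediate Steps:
Function('u')(X) = Add(X, Pow(X, 2), Mul(X, Add(73, X))) (Function('u')(X) = Add(Add(Pow(X, 2), Mul(Add(73, X), X)), X) = Add(Add(Pow(X, 2), Mul(X, Add(73, X))), X) = Add(X, Pow(X, 2), Mul(X, Add(73, X))))
Add(Add(Function('u')(46), 31635), Function('J')(-117)) = Add(Add(Mul(2, 46, Add(37, 46)), 31635), 6) = Add(Add(Mul(2, 46, 83), 31635), 6) = Add(Add(7636, 31635), 6) = Add(39271, 6) = 39277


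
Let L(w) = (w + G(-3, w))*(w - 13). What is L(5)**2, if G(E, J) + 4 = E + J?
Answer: 576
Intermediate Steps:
G(E, J) = -4 + E + J (G(E, J) = -4 + (E + J) = -4 + E + J)
L(w) = (-13 + w)*(-7 + 2*w) (L(w) = (w + (-4 - 3 + w))*(w - 13) = (w + (-7 + w))*(-13 + w) = (-7 + 2*w)*(-13 + w) = (-13 + w)*(-7 + 2*w))
L(5)**2 = (91 - 33*5 + 2*5**2)**2 = (91 - 165 + 2*25)**2 = (91 - 165 + 50)**2 = (-24)**2 = 576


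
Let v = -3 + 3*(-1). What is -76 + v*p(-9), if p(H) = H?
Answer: -22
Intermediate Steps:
v = -6 (v = -3 - 3 = -6)
-76 + v*p(-9) = -76 - 6*(-9) = -76 + 54 = -22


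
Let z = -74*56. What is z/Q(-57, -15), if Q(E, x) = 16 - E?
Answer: -4144/73 ≈ -56.767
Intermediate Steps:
z = -4144
z/Q(-57, -15) = -4144/(16 - 1*(-57)) = -4144/(16 + 57) = -4144/73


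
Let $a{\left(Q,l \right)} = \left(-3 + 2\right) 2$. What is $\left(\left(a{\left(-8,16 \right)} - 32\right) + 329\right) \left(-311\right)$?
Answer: $-91745$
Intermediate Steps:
$a{\left(Q,l \right)} = -2$ ($a{\left(Q,l \right)} = \left(-1\right) 2 = -2$)
$\left(\left(a{\left(-8,16 \right)} - 32\right) + 329\right) \left(-311\right) = \left(\left(-2 - 32\right) + 329\right) \left(-311\right) = \left(-34 + 329\right) \left(-311\right) = 295 \left(-311\right) = -91745$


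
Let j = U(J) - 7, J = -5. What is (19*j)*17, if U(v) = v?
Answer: -3876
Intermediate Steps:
j = -12 (j = -5 - 7 = -12)
(19*j)*17 = (19*(-12))*17 = -228*17 = -3876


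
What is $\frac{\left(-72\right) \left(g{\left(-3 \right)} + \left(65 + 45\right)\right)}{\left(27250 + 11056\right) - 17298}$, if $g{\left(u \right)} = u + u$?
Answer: $- \frac{36}{101} \approx -0.35644$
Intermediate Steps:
$g{\left(u \right)} = 2 u$
$\frac{\left(-72\right) \left(g{\left(-3 \right)} + \left(65 + 45\right)\right)}{\left(27250 + 11056\right) - 17298} = \frac{\left(-72\right) \left(2 \left(-3\right) + \left(65 + 45\right)\right)}{\left(27250 + 11056\right) - 17298} = \frac{\left(-72\right) \left(-6 + 110\right)}{38306 - 17298} = \frac{\left(-72\right) 104}{21008} = \left(-7488\right) \frac{1}{21008} = - \frac{36}{101}$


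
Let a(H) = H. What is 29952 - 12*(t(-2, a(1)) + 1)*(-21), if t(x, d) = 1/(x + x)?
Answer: 30141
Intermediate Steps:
t(x, d) = 1/(2*x)
29952 - 12*(t(-2, a(1)) + 1)*(-21) = 29952 - 12*((½)/(-2) + 1)*(-21) = 29952 - 12*((½)*(-½) + 1)*(-21) = 29952 - 12*(-¼ + 1)*(-21) = 29952 - 12*¾*(-21) = 29952 - 9*(-21) = 29952 + 189 = 30141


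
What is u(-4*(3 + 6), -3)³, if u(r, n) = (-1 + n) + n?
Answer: -343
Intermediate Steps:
u(r, n) = -1 + 2*n
u(-4*(3 + 6), -3)³ = (-1 + 2*(-3))³ = (-1 - 6)³ = (-7)³ = -343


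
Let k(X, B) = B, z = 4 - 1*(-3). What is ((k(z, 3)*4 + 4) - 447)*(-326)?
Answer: 140506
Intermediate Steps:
z = 7 (z = 4 + 3 = 7)
((k(z, 3)*4 + 4) - 447)*(-326) = ((3*4 + 4) - 447)*(-326) = ((12 + 4) - 447)*(-326) = (16 - 447)*(-326) = -431*(-326) = 140506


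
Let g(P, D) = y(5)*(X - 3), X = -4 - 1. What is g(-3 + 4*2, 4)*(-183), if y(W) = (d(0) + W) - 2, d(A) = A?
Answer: 4392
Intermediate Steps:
X = -5
y(W) = -2 + W (y(W) = (0 + W) - 2 = W - 2 = -2 + W)
g(P, D) = -24 (g(P, D) = (-2 + 5)*(-5 - 3) = 3*(-8) = -24)
g(-3 + 4*2, 4)*(-183) = -24*(-183) = 4392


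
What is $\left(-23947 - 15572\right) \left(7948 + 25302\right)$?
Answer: $-1314006750$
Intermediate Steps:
$\left(-23947 - 15572\right) \left(7948 + 25302\right) = \left(-39519\right) 33250 = -1314006750$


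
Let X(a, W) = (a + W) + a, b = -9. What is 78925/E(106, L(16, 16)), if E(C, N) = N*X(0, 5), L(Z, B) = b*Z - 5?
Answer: -15785/149 ≈ -105.94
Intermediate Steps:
L(Z, B) = -5 - 9*Z (L(Z, B) = -9*Z - 5 = -5 - 9*Z)
X(a, W) = W + 2*a (X(a, W) = (W + a) + a = W + 2*a)
E(C, N) = 5*N (E(C, N) = N*(5 + 2*0) = N*(5 + 0) = N*5 = 5*N)
78925/E(106, L(16, 16)) = 78925/((5*(-5 - 9*16))) = 78925/((5*(-5 - 144))) = 78925/((5*(-149))) = 78925/(-745) = 78925*(-1/745) = -15785/149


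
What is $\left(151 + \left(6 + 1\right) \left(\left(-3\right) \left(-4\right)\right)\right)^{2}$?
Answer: $55225$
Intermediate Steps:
$\left(151 + \left(6 + 1\right) \left(\left(-3\right) \left(-4\right)\right)\right)^{2} = \left(151 + 7 \cdot 12\right)^{2} = \left(151 + 84\right)^{2} = 235^{2} = 55225$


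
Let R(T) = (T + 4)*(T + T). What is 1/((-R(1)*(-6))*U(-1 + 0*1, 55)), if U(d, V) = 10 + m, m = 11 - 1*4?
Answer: 1/1020 ≈ 0.00098039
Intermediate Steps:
m = 7 (m = 11 - 4 = 7)
U(d, V) = 17 (U(d, V) = 10 + 7 = 17)
R(T) = 2*T*(4 + T) (R(T) = (4 + T)*(2*T) = 2*T*(4 + T))
1/((-R(1)*(-6))*U(-1 + 0*1, 55)) = 1/((-2*(4 + 1)*(-6))*17) = 1/((-2*5*(-6))*17) = 1/((-1*10*(-6))*17) = 1/(-10*(-6)*17) = 1/(60*17) = 1/1020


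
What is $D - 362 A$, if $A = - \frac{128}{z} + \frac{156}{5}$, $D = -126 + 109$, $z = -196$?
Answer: $- \frac{2829213}{245} \approx -11548.0$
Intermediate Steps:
$D = -17$
$A = \frac{7804}{245}$ ($A = - \frac{128}{-196} + \frac{156}{5} = \left(-128\right) \left(- \frac{1}{196}\right) + 156 \cdot \frac{1}{5} = \frac{32}{49} + \frac{156}{5} = \frac{7804}{245} \approx 31.853$)
$D - 362 A = -17 - \frac{2825048}{245} = - \frac{2829213}{245}$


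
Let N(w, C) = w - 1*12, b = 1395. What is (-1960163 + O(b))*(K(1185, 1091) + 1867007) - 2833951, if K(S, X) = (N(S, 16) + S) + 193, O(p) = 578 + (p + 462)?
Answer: -3660088878175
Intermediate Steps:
O(p) = 1040 + p (O(p) = 578 + (462 + p) = 1040 + p)
N(w, C) = -12 + w (N(w, C) = w - 12 = -12 + w)
K(S, X) = 181 + 2*S (K(S, X) = ((-12 + S) + S) + 193 = (-12 + 2*S) + 193 = 181 + 2*S)
(-1960163 + O(b))*(K(1185, 1091) + 1867007) - 2833951 = (-1960163 + (1040 + 1395))*((181 + 2*1185) + 1867007) - 2833951 = (-1960163 + 2435)*((181 + 2370) + 1867007) - 2833951 = -1957728*(2551 + 1867007) - 2833951 = -1957728*1869558 - 2833951 = -3660086044224 - 2833951 = -3660088878175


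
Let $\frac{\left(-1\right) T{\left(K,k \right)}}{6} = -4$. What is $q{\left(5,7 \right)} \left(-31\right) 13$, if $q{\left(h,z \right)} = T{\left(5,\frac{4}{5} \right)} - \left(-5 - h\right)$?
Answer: $-13702$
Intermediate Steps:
$T{\left(K,k \right)} = 24$ ($T{\left(K,k \right)} = \left(-6\right) \left(-4\right) = 24$)
$q{\left(h,z \right)} = 29 + h$ ($q{\left(h,z \right)} = 24 - \left(-5 - h\right) = 24 + \left(5 + h\right) = 29 + h$)
$q{\left(5,7 \right)} \left(-31\right) 13 = \left(29 + 5\right) \left(-31\right) 13 = 34 \left(-31\right) 13 = \left(-1054\right) 13 = -13702$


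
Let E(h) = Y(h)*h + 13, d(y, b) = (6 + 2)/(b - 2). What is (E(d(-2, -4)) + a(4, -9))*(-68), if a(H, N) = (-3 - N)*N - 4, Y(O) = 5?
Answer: 10540/3 ≈ 3513.3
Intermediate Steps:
a(H, N) = -4 + N*(-3 - N) (a(H, N) = N*(-3 - N) - 4 = -4 + N*(-3 - N))
d(y, b) = 8/(-2 + b)
E(h) = 13 + 5*h (E(h) = 5*h + 13 = 13 + 5*h)
(E(d(-2, -4)) + a(4, -9))*(-68) = ((13 + 5*(8/(-2 - 4))) + (-4 - 1*(-9)² - 3*(-9)))*(-68) = ((13 + 5*(8/(-6))) + (-4 - 1*81 + 27))*(-68) = ((13 + 5*(8*(-⅙))) + (-4 - 81 + 27))*(-68) = ((13 + 5*(-4/3)) - 58)*(-68) = ((13 - 20/3) - 58)*(-68) = (19/3 - 58)*(-68) = -155/3*(-68) = 10540/3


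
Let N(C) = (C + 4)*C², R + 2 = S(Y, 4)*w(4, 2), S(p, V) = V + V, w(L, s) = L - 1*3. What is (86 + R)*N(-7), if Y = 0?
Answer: -13524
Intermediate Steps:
w(L, s) = -3 + L (w(L, s) = L - 3 = -3 + L)
S(p, V) = 2*V
R = 6 (R = -2 + (2*4)*(-3 + 4) = -2 + 8*1 = -2 + 8 = 6)
N(C) = C²*(4 + C) (N(C) = (4 + C)*C² = C²*(4 + C))
(86 + R)*N(-7) = (86 + 6)*((-7)²*(4 - 7)) = 92*(49*(-3)) = 92*(-147) = -13524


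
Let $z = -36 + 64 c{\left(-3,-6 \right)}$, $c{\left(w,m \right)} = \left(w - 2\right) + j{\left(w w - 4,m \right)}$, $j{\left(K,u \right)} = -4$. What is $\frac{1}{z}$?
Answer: $- \frac{1}{612} \approx -0.001634$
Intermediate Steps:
$c{\left(w,m \right)} = -6 + w$ ($c{\left(w,m \right)} = \left(w - 2\right) - 4 = \left(-2 + w\right) - 4 = -6 + w$)
$z = -612$ ($z = -36 + 64 \left(-6 - 3\right) = -36 + 64 \left(-9\right) = -36 - 576 = -612$)
$\frac{1}{z} = \frac{1}{-612} = - \frac{1}{612}$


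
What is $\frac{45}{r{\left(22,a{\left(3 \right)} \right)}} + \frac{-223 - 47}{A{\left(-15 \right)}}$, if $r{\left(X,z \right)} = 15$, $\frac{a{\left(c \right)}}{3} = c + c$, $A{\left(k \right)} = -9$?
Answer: $33$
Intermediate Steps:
$a{\left(c \right)} = 6 c$ ($a{\left(c \right)} = 3 \left(c + c\right) = 3 \cdot 2 c = 6 c$)
$\frac{45}{r{\left(22,a{\left(3 \right)} \right)}} + \frac{-223 - 47}{A{\left(-15 \right)}} = \frac{45}{15} + \frac{-223 - 47}{-9} = 45 \cdot \frac{1}{15} + \left(-223 - 47\right) \left(- \frac{1}{9}\right) = 3 - -30 = 3 + 30 = 33$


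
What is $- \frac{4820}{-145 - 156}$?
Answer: $\frac{4820}{301} \approx 16.013$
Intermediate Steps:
$- \frac{4820}{-145 - 156} = - \frac{4820}{-301} = \left(-4820\right) \left(- \frac{1}{301}\right) = \frac{4820}{301}$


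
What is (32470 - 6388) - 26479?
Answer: -397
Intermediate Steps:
(32470 - 6388) - 26479 = 26082 - 26479 = -397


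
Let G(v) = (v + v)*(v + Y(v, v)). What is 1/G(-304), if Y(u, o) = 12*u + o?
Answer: 1/2587648 ≈ 3.8645e-7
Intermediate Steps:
Y(u, o) = o + 12*u
G(v) = 28*v² (G(v) = (v + v)*(v + (v + 12*v)) = (2*v)*(v + 13*v) = (2*v)*(14*v) = 28*v²)
1/G(-304) = 1/(28*(-304)²) = 1/(28*92416) = 1/2587648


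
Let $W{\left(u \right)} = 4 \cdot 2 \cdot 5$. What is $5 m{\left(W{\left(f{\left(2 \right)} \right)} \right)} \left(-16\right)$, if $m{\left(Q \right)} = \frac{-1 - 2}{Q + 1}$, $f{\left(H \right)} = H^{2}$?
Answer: $\frac{240}{41} \approx 5.8537$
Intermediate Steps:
$W{\left(u \right)} = 40$ ($W{\left(u \right)} = 8 \cdot 5 = 40$)
$m{\left(Q \right)} = - \frac{3}{1 + Q}$
$5 m{\left(W{\left(f{\left(2 \right)} \right)} \right)} \left(-16\right) = 5 \left(- \frac{3}{1 + 40}\right) \left(-16\right) = 5 \left(- \frac{3}{41}\right) \left(-16\right) = \left(- \frac{15}{41}\right) \left(-16\right) = \frac{240}{41}$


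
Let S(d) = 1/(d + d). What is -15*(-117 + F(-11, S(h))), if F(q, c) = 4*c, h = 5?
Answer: 1749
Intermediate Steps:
S(d) = 1/(2*d)
-15*(-117 + F(-11, S(h))) = -15*(-117 + 4*((½)/5)) = -15*(-117 + 4*((½)*(⅕))) = -15*(-117 + 4*(⅒)) = -15*(-117 + ⅖) = -15*(-583/5) = 1749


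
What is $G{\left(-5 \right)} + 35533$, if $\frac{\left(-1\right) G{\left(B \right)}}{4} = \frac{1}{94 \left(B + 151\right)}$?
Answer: $\frac{121913722}{3431} \approx 35533.0$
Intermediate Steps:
$G{\left(B \right)} = - \frac{2}{47 \left(151 + B\right)}$ ($G{\left(B \right)} = - 4 \frac{1}{94 \left(B + 151\right)} = - 4 \frac{1}{94 \left(151 + B\right)} = - \frac{2}{47 \left(151 + B\right)}$)
$G{\left(-5 \right)} + 35533 = - \frac{2}{7097 + 47 \left(-5\right)} + 35533 = - \frac{2}{7097 - 235} + 35533 = - \frac{2}{6862} + 35533 = \left(-2\right) \frac{1}{6862} + 35533 = - \frac{1}{3431} + 35533 = \frac{121913722}{3431}$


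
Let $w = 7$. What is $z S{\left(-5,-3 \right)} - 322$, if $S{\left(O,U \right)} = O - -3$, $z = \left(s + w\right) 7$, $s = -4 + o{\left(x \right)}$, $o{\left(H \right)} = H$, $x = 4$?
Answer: $-420$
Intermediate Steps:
$s = 0$ ($s = -4 + 4 = 0$)
$z = 49$ ($z = \left(0 + 7\right) 7 = 7 \cdot 7 = 49$)
$S{\left(O,U \right)} = 3 + O$ ($S{\left(O,U \right)} = O + 3 = 3 + O$)
$z S{\left(-5,-3 \right)} - 322 = 49 \left(3 - 5\right) - 322 = 49 \left(-2\right) - 322 = -98 - 322 = -420$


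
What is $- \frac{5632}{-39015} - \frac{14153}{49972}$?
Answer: $- \frac{270736991}{1949657580} \approx -0.13886$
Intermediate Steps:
$- \frac{5632}{-39015} - \frac{14153}{49972} = \left(-5632\right) \left(- \frac{1}{39015}\right) - \frac{14153}{49972} = \frac{5632}{39015} - \frac{14153}{49972} = - \frac{270736991}{1949657580}$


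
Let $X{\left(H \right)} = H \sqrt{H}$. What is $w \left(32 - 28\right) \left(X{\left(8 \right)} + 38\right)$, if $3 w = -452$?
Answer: $- \frac{68704}{3} - \frac{28928 \sqrt{2}}{3} \approx -36538.0$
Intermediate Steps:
$w = - \frac{452}{3}$ ($w = \frac{1}{3} \left(-452\right) = - \frac{452}{3} \approx -150.67$)
$X{\left(H \right)} = H^{\frac{3}{2}}$
$w \left(32 - 28\right) \left(X{\left(8 \right)} + 38\right) = - \frac{452 \left(32 - 28\right) \left(8^{\frac{3}{2}} + 38\right)}{3} = - \frac{452 \cdot 4 \left(16 \sqrt{2} + 38\right)}{3} = - \frac{452 \cdot 4 \left(38 + 16 \sqrt{2}\right)}{3} = - \frac{452 \left(152 + 64 \sqrt{2}\right)}{3} = - \frac{68704}{3} - \frac{28928 \sqrt{2}}{3}$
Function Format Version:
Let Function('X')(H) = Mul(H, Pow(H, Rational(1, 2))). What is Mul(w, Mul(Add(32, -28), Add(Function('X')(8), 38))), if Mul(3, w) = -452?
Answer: Add(Rational(-68704, 3), Mul(Rational(-28928, 3), Pow(2, Rational(1, 2)))) ≈ -36538.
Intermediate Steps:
w = Rational(-452, 3) (w = Mul(Rational(1, 3), -452) = Rational(-452, 3) ≈ -150.67)
Function('X')(H) = Pow(H, Rational(3, 2))
Mul(w, Mul(Add(32, -28), Add(Function('X')(8), 38))) = Mul(Rational(-452, 3), Mul(Add(32, -28), Add(Pow(8, Rational(3, 2)), 38))) = Mul(Rational(-452, 3), Mul(4, Add(Mul(16, Pow(2, Rational(1, 2))), 38))) = Mul(Rational(-452, 3), Mul(4, Add(38, Mul(16, Pow(2, Rational(1, 2)))))) = Mul(Rational(-452, 3), Add(152, Mul(64, Pow(2, Rational(1, 2))))) = Add(Rational(-68704, 3), Mul(Rational(-28928, 3), Pow(2, Rational(1, 2))))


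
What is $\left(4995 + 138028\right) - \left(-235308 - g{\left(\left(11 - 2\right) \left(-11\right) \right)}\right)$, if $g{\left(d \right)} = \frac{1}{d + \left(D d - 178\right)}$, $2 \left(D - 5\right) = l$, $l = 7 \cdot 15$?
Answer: $\frac{4516893807}{11939} \approx 3.7833 \cdot 10^{5}$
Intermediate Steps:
$l = 105$
$D = \frac{115}{2}$ ($D = 5 + \frac{1}{2} \cdot 105 = 5 + \frac{105}{2} = \frac{115}{2} \approx 57.5$)
$g{\left(d \right)} = \frac{1}{-178 + \frac{117 d}{2}}$ ($g{\left(d \right)} = \frac{1}{d + \left(\frac{115 d}{2} - 178\right)} = \frac{1}{d + \left(-178 + \frac{115 d}{2}\right)} = \frac{1}{-178 + \frac{117 d}{2}}$)
$\left(4995 + 138028\right) - \left(-235308 - g{\left(\left(11 - 2\right) \left(-11\right) \right)}\right) = \left(4995 + 138028\right) - \left(-235308 - \frac{2}{-356 + 117 \left(11 - 2\right) \left(-11\right)}\right) = 143023 - \left(-235308 - \frac{2}{-356 + 117 \left(11 + \left(-3 + 1\right)\right) \left(-11\right)}\right) = 143023 - \left(-235308 - \frac{2}{-356 + 117 \left(11 - 2\right) \left(-11\right)}\right) = 143023 - \left(-235308 - \frac{2}{-356 + 117 \cdot 9 \left(-11\right)}\right) = 143023 - \left(-235308 - \frac{2}{-356 + 117 \left(-99\right)}\right) = 143023 - \left(-235308 - \frac{2}{-356 - 11583}\right) = 143023 - \left(-235308 - \frac{2}{-11939}\right) = 143023 - \left(-235308 - 2 \left(- \frac{1}{11939}\right)\right) = 143023 - \left(-235308 - - \frac{2}{11939}\right) = 143023 - \left(-235308 + \frac{2}{11939}\right) = 143023 - - \frac{2809342210}{11939} = 143023 + \frac{2809342210}{11939} = \frac{4516893807}{11939}$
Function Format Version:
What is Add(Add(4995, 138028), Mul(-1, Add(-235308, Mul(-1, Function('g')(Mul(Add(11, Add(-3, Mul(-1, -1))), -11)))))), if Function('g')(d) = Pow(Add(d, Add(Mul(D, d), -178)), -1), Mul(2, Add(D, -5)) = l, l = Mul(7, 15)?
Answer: Rational(4516893807, 11939) ≈ 3.7833e+5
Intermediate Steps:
l = 105
D = Rational(115, 2) (D = Add(5, Mul(Rational(1, 2), 105)) = Add(5, Rational(105, 2)) = Rational(115, 2) ≈ 57.500)
Function('g')(d) = Pow(Add(-178, Mul(Rational(117, 2), d)), -1) (Function('g')(d) = Pow(Add(d, Add(Mul(Rational(115, 2), d), -178)), -1) = Pow(Add(d, Add(-178, Mul(Rational(115, 2), d))), -1) = Pow(Add(-178, Mul(Rational(117, 2), d)), -1))
Add(Add(4995, 138028), Mul(-1, Add(-235308, Mul(-1, Function('g')(Mul(Add(11, Add(-3, Mul(-1, -1))), -11)))))) = Add(Add(4995, 138028), Mul(-1, Add(-235308, Mul(-1, Mul(2, Pow(Add(-356, Mul(117, Mul(Add(11, Add(-3, Mul(-1, -1))), -11))), -1)))))) = Add(143023, Mul(-1, Add(-235308, Mul(-1, Mul(2, Pow(Add(-356, Mul(117, Mul(Add(11, Add(-3, 1)), -11))), -1)))))) = Add(143023, Mul(-1, Add(-235308, Mul(-1, Mul(2, Pow(Add(-356, Mul(117, Mul(Add(11, -2), -11))), -1)))))) = Add(143023, Mul(-1, Add(-235308, Mul(-1, Mul(2, Pow(Add(-356, Mul(117, Mul(9, -11))), -1)))))) = Add(143023, Mul(-1, Add(-235308, Mul(-1, Mul(2, Pow(Add(-356, Mul(117, -99)), -1)))))) = Add(143023, Mul(-1, Add(-235308, Mul(-1, Mul(2, Pow(Add(-356, -11583), -1)))))) = Add(143023, Mul(-1, Add(-235308, Mul(-1, Mul(2, Pow(-11939, -1)))))) = Add(143023, Mul(-1, Add(-235308, Mul(-1, Mul(2, Rational(-1, 11939)))))) = Add(143023, Mul(-1, Add(-235308, Mul(-1, Rational(-2, 11939))))) = Add(143023, Mul(-1, Add(-235308, Rational(2, 11939)))) = Add(143023, Mul(-1, Rational(-2809342210, 11939))) = Add(143023, Rational(2809342210, 11939)) = Rational(4516893807, 11939)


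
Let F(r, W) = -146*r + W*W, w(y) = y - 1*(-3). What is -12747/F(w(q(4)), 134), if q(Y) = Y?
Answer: -12747/16934 ≈ -0.75275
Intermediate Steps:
w(y) = 3 + y (w(y) = y + 3 = 3 + y)
F(r, W) = W² - 146*r (F(r, W) = -146*r + W² = W² - 146*r)
-12747/F(w(q(4)), 134) = -12747/(134² - 146*(3 + 4)) = -12747/(17956 - 146*7) = -12747/(17956 - 1022) = -12747/16934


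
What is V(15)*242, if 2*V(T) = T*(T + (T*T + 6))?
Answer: 446490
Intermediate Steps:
V(T) = T*(6 + T + T²)/2 (V(T) = (T*(T + (T*T + 6)))/2 = (T*(T + (T² + 6)))/2 = (T*(T + (6 + T²)))/2 = (T*(6 + T + T²))/2 = T*(6 + T + T²)/2)
V(15)*242 = ((½)*15*(6 + 15 + 15²))*242 = ((½)*15*(6 + 15 + 225))*242 = ((½)*15*246)*242 = 1845*242 = 446490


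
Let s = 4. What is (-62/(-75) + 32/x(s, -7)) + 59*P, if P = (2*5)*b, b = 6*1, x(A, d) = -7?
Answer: 1856534/525 ≈ 3536.3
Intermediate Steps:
b = 6
P = 60 (P = (2*5)*6 = 10*6 = 60)
(-62/(-75) + 32/x(s, -7)) + 59*P = (-62/(-75) + 32/(-7)) + 59*60 = (-62*(-1/75) + 32*(-⅐)) + 3540 = (62/75 - 32/7) + 3540 = -1966/525 + 3540 = 1856534/525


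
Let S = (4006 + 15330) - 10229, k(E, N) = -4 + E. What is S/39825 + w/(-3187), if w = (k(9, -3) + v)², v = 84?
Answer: -286429816/126922275 ≈ -2.2567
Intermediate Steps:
S = 9107 (S = 19336 - 10229 = 9107)
w = 7921 (w = ((-4 + 9) + 84)² = (5 + 84)² = 89² = 7921)
S/39825 + w/(-3187) = 9107/39825 + 7921/(-3187) = 9107*(1/39825) + 7921*(-1/3187) = 9107/39825 - 7921/3187 = -286429816/126922275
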